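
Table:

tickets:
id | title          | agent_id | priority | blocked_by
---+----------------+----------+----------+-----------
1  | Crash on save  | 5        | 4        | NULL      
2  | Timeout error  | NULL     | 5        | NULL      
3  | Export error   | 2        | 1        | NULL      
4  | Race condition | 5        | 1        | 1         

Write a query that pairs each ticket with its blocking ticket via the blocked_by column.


This is a self-join: tickets is joined to a second copy of itself, matching each row's blocked_by to another row's id. Use LEFT JOIN so rows with blocked_by=NULL are kept.
  - ticket 1 (Crash on save): blocked_by=NULL -> NULL
  - ticket 2 (Timeout error): blocked_by=NULL -> NULL
  - ticket 3 (Export error): blocked_by=NULL -> NULL
  - ticket 4 (Race condition): blocked_by=1 -> Crash on save

SQL:
SELECT a.title AS item, b.title AS blocked_by
FROM tickets a
LEFT JOIN tickets b ON a.blocked_by = b.id

Result:
item           | blocked_by   
---------------+--------------
Crash on save  | NULL         
Timeout error  | NULL         
Export error   | NULL         
Race condition | Crash on save


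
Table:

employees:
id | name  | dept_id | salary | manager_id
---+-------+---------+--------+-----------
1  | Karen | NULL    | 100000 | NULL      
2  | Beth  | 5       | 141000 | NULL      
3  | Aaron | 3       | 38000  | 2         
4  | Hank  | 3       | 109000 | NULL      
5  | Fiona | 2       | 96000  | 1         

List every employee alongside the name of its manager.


This is a self-join: employees is joined to a second copy of itself, matching each row's manager_id to another row's id. Use LEFT JOIN so rows with manager_id=NULL are kept.
  - employee 1 (Karen): manager_id=NULL -> NULL
  - employee 2 (Beth): manager_id=NULL -> NULL
  - employee 3 (Aaron): manager_id=2 -> Beth
  - employee 4 (Hank): manager_id=NULL -> NULL
  - employee 5 (Fiona): manager_id=1 -> Karen

SQL:
SELECT a.name AS item, b.name AS manager
FROM employees a
LEFT JOIN employees b ON a.manager_id = b.id

Result:
item  | manager
------+--------
Karen | NULL   
Beth  | NULL   
Aaron | Beth   
Hank  | NULL   
Fiona | Karen  


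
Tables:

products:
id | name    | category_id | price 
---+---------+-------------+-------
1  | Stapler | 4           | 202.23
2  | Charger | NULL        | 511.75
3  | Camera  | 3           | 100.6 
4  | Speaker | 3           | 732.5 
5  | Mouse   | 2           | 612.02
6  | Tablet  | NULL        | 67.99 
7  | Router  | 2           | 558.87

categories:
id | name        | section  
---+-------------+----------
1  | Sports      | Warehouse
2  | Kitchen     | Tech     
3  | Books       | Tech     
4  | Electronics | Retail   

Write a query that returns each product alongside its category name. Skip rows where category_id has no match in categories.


INNER JOIN keeps only products rows whose category_id matches an id in categories. Walk through each product:
  - product 1 (Stapler): category_id=4 -> matches Electronics
  - product 2 (Charger): category_id=NULL, no match -> dropped
  - product 3 (Camera): category_id=3 -> matches Books
  - product 4 (Speaker): category_id=3 -> matches Books
  - product 5 (Mouse): category_id=2 -> matches Kitchen
  - product 6 (Tablet): category_id=NULL, no match -> dropped
  - product 7 (Router): category_id=2 -> matches Kitchen
So 2 of 7 rows are dropped.

SQL:
SELECT a.name, b.name AS category
FROM products a
INNER JOIN categories b ON a.category_id = b.id

Result:
name    | category   
--------+------------
Stapler | Electronics
Camera  | Books      
Speaker | Books      
Mouse   | Kitchen    
Router  | Kitchen    


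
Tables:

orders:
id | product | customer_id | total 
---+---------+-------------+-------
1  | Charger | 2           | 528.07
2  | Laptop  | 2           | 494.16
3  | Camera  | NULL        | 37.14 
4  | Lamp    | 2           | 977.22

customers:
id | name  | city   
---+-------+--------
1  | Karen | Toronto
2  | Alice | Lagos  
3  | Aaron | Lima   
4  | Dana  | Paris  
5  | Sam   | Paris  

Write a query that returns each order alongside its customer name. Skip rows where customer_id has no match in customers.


INNER JOIN keeps only orders rows whose customer_id matches an id in customers. Walk through each order:
  - order 1 (Charger): customer_id=2 -> matches Alice
  - order 2 (Laptop): customer_id=2 -> matches Alice
  - order 3 (Camera): customer_id=NULL, no match -> dropped
  - order 4 (Lamp): customer_id=2 -> matches Alice
So 1 of 4 rows is dropped.

SQL:
SELECT a.product, b.name AS customer
FROM orders a
INNER JOIN customers b ON a.customer_id = b.id

Result:
product | customer
--------+---------
Charger | Alice   
Laptop  | Alice   
Lamp    | Alice   


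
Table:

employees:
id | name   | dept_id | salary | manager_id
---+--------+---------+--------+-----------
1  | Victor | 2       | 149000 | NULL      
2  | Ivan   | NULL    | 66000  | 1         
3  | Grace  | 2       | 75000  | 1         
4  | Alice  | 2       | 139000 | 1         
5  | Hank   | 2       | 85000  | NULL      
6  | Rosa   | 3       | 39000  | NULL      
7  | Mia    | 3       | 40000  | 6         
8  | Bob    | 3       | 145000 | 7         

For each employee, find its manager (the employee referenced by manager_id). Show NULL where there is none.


This is a self-join: employees is joined to a second copy of itself, matching each row's manager_id to another row's id. Use LEFT JOIN so rows with manager_id=NULL are kept.
  - employee 1 (Victor): manager_id=NULL -> NULL
  - employee 2 (Ivan): manager_id=1 -> Victor
  - employee 3 (Grace): manager_id=1 -> Victor
  - employee 4 (Alice): manager_id=1 -> Victor
  - employee 5 (Hank): manager_id=NULL -> NULL
  - employee 6 (Rosa): manager_id=NULL -> NULL
  - employee 7 (Mia): manager_id=6 -> Rosa
  - employee 8 (Bob): manager_id=7 -> Mia

SQL:
SELECT a.name AS item, b.name AS manager
FROM employees a
LEFT JOIN employees b ON a.manager_id = b.id

Result:
item   | manager
-------+--------
Victor | NULL   
Ivan   | Victor 
Grace  | Victor 
Alice  | Victor 
Hank   | NULL   
Rosa   | NULL   
Mia    | Rosa   
Bob    | Mia    


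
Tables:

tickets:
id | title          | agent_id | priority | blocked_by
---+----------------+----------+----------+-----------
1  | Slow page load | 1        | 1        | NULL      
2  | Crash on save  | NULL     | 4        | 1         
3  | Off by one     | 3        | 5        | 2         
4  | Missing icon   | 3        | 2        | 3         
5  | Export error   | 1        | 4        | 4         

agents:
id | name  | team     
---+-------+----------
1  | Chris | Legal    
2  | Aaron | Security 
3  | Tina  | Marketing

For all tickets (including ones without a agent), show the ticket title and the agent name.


LEFT JOIN keeps every row from tickets (the left table); where agent_id has no match in agents, the agent columns become NULL. Walk through each ticket:
  - ticket 1 (Slow page load): agent_id=1 -> matches Chris
  - ticket 2 (Crash on save): agent_id=NULL, no match -> kept with NULL
  - ticket 3 (Off by one): agent_id=3 -> matches Tina
  - ticket 4 (Missing icon): agent_id=3 -> matches Tina
  - ticket 5 (Export error): agent_id=1 -> matches Chris
All 5 rows appear; 1 has NULL agent.

SQL:
SELECT a.title, b.name AS agent
FROM tickets a
LEFT JOIN agents b ON a.agent_id = b.id

Result:
title          | agent
---------------+------
Slow page load | Chris
Crash on save  | NULL 
Off by one     | Tina 
Missing icon   | Tina 
Export error   | Chris


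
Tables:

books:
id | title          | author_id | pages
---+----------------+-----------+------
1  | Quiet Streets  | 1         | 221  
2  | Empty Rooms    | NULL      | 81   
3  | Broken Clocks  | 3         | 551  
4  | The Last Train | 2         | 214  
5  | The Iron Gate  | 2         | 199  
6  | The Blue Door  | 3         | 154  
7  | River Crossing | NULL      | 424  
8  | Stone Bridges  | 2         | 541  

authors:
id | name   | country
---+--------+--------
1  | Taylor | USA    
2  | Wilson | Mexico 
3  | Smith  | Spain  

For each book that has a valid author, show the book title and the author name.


INNER JOIN keeps only books rows whose author_id matches an id in authors. Walk through each book:
  - book 1 (Quiet Streets): author_id=1 -> matches Taylor
  - book 2 (Empty Rooms): author_id=NULL, no match -> dropped
  - book 3 (Broken Clocks): author_id=3 -> matches Smith
  - book 4 (The Last Train): author_id=2 -> matches Wilson
  - book 5 (The Iron Gate): author_id=2 -> matches Wilson
  - book 6 (The Blue Door): author_id=3 -> matches Smith
  - book 7 (River Crossing): author_id=NULL, no match -> dropped
  - book 8 (Stone Bridges): author_id=2 -> matches Wilson
So 2 of 8 rows are dropped.

SQL:
SELECT a.title, b.name AS author
FROM books a
INNER JOIN authors b ON a.author_id = b.id

Result:
title          | author
---------------+-------
Quiet Streets  | Taylor
Broken Clocks  | Smith 
The Last Train | Wilson
The Iron Gate  | Wilson
The Blue Door  | Smith 
Stone Bridges  | Wilson


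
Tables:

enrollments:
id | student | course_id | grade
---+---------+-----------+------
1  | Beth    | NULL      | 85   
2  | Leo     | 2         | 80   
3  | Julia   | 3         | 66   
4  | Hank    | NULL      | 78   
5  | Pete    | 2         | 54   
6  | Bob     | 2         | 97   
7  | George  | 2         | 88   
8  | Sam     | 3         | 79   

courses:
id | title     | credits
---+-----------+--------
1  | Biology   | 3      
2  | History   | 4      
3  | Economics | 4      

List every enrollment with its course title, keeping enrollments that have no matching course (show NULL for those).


LEFT JOIN keeps every row from enrollments (the left table); where course_id has no match in courses, the course columns become NULL. Walk through each enrollment:
  - enrollment 1 (Beth): course_id=NULL, no match -> kept with NULL
  - enrollment 2 (Leo): course_id=2 -> matches History
  - enrollment 3 (Julia): course_id=3 -> matches Economics
  - enrollment 4 (Hank): course_id=NULL, no match -> kept with NULL
  - enrollment 5 (Pete): course_id=2 -> matches History
  - enrollment 6 (Bob): course_id=2 -> matches History
  - enrollment 7 (George): course_id=2 -> matches History
  - enrollment 8 (Sam): course_id=3 -> matches Economics
All 8 rows appear; 2 have NULL course.

SQL:
SELECT a.student, b.title AS course
FROM enrollments a
LEFT JOIN courses b ON a.course_id = b.id

Result:
student | course   
--------+----------
Beth    | NULL     
Leo     | History  
Julia   | Economics
Hank    | NULL     
Pete    | History  
Bob     | History  
George  | History  
Sam     | Economics


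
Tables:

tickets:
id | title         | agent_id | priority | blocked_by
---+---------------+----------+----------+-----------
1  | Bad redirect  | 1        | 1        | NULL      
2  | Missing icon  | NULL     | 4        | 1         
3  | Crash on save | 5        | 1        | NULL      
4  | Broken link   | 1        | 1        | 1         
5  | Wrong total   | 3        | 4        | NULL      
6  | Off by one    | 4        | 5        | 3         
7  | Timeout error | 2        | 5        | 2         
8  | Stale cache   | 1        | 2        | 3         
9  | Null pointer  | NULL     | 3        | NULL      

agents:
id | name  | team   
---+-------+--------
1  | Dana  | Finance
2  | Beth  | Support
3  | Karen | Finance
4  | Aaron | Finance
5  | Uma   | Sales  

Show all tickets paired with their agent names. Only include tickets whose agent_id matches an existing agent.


INNER JOIN keeps only tickets rows whose agent_id matches an id in agents. Walk through each ticket:
  - ticket 1 (Bad redirect): agent_id=1 -> matches Dana
  - ticket 2 (Missing icon): agent_id=NULL, no match -> dropped
  - ticket 3 (Crash on save): agent_id=5 -> matches Uma
  - ticket 4 (Broken link): agent_id=1 -> matches Dana
  - ticket 5 (Wrong total): agent_id=3 -> matches Karen
  - ticket 6 (Off by one): agent_id=4 -> matches Aaron
  - ticket 7 (Timeout error): agent_id=2 -> matches Beth
  - ticket 8 (Stale cache): agent_id=1 -> matches Dana
  - ticket 9 (Null pointer): agent_id=NULL, no match -> dropped
So 2 of 9 rows are dropped.

SQL:
SELECT a.title, b.name AS agent
FROM tickets a
INNER JOIN agents b ON a.agent_id = b.id

Result:
title         | agent
--------------+------
Bad redirect  | Dana 
Crash on save | Uma  
Broken link   | Dana 
Wrong total   | Karen
Off by one    | Aaron
Timeout error | Beth 
Stale cache   | Dana 


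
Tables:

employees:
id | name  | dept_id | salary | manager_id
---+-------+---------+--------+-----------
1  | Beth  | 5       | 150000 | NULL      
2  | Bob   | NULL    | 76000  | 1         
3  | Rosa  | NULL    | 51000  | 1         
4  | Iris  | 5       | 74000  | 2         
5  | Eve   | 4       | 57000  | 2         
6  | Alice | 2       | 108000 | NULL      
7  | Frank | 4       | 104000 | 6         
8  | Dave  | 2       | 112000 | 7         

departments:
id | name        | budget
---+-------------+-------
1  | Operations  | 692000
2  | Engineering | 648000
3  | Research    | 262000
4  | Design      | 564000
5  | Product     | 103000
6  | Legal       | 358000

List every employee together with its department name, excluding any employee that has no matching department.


INNER JOIN keeps only employees rows whose dept_id matches an id in departments. Walk through each employee:
  - employee 1 (Beth): dept_id=5 -> matches Product
  - employee 2 (Bob): dept_id=NULL, no match -> dropped
  - employee 3 (Rosa): dept_id=NULL, no match -> dropped
  - employee 4 (Iris): dept_id=5 -> matches Product
  - employee 5 (Eve): dept_id=4 -> matches Design
  - employee 6 (Alice): dept_id=2 -> matches Engineering
  - employee 7 (Frank): dept_id=4 -> matches Design
  - employee 8 (Dave): dept_id=2 -> matches Engineering
So 2 of 8 rows are dropped.

SQL:
SELECT a.name, b.name AS department
FROM employees a
INNER JOIN departments b ON a.dept_id = b.id

Result:
name  | department 
------+------------
Beth  | Product    
Iris  | Product    
Eve   | Design     
Alice | Engineering
Frank | Design     
Dave  | Engineering


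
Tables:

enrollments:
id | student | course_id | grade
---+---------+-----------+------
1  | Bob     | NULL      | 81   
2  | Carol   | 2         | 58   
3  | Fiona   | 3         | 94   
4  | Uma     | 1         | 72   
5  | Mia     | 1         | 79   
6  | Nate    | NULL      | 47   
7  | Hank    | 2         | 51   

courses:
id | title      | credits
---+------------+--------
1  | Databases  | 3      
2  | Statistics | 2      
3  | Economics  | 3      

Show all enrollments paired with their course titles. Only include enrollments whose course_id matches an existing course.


INNER JOIN keeps only enrollments rows whose course_id matches an id in courses. Walk through each enrollment:
  - enrollment 1 (Bob): course_id=NULL, no match -> dropped
  - enrollment 2 (Carol): course_id=2 -> matches Statistics
  - enrollment 3 (Fiona): course_id=3 -> matches Economics
  - enrollment 4 (Uma): course_id=1 -> matches Databases
  - enrollment 5 (Mia): course_id=1 -> matches Databases
  - enrollment 6 (Nate): course_id=NULL, no match -> dropped
  - enrollment 7 (Hank): course_id=2 -> matches Statistics
So 2 of 7 rows are dropped.

SQL:
SELECT a.student, b.title AS course
FROM enrollments a
INNER JOIN courses b ON a.course_id = b.id

Result:
student | course    
--------+-----------
Carol   | Statistics
Fiona   | Economics 
Uma     | Databases 
Mia     | Databases 
Hank    | Statistics


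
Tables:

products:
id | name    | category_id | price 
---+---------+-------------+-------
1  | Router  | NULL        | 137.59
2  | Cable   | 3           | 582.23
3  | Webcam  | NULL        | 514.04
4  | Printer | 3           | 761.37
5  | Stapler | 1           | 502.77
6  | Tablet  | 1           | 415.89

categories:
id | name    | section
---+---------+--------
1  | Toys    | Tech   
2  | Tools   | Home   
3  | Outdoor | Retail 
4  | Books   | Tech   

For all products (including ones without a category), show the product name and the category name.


LEFT JOIN keeps every row from products (the left table); where category_id has no match in categories, the category columns become NULL. Walk through each product:
  - product 1 (Router): category_id=NULL, no match -> kept with NULL
  - product 2 (Cable): category_id=3 -> matches Outdoor
  - product 3 (Webcam): category_id=NULL, no match -> kept with NULL
  - product 4 (Printer): category_id=3 -> matches Outdoor
  - product 5 (Stapler): category_id=1 -> matches Toys
  - product 6 (Tablet): category_id=1 -> matches Toys
All 6 rows appear; 2 have NULL category.

SQL:
SELECT a.name, b.name AS category
FROM products a
LEFT JOIN categories b ON a.category_id = b.id

Result:
name    | category
--------+---------
Router  | NULL    
Cable   | Outdoor 
Webcam  | NULL    
Printer | Outdoor 
Stapler | Toys    
Tablet  | Toys    


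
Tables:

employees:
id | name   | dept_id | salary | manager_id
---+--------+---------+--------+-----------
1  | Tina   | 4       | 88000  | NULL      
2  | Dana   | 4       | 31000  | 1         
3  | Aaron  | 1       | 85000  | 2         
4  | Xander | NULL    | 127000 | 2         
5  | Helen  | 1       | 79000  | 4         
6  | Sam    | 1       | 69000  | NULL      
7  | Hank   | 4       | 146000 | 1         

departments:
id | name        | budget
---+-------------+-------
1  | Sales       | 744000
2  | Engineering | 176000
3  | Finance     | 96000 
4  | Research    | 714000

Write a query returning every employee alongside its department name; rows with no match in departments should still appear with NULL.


LEFT JOIN keeps every row from employees (the left table); where dept_id has no match in departments, the department columns become NULL. Walk through each employee:
  - employee 1 (Tina): dept_id=4 -> matches Research
  - employee 2 (Dana): dept_id=4 -> matches Research
  - employee 3 (Aaron): dept_id=1 -> matches Sales
  - employee 4 (Xander): dept_id=NULL, no match -> kept with NULL
  - employee 5 (Helen): dept_id=1 -> matches Sales
  - employee 6 (Sam): dept_id=1 -> matches Sales
  - employee 7 (Hank): dept_id=4 -> matches Research
All 7 rows appear; 1 has NULL department.

SQL:
SELECT a.name, b.name AS department
FROM employees a
LEFT JOIN departments b ON a.dept_id = b.id

Result:
name   | department
-------+-----------
Tina   | Research  
Dana   | Research  
Aaron  | Sales     
Xander | NULL      
Helen  | Sales     
Sam    | Sales     
Hank   | Research  


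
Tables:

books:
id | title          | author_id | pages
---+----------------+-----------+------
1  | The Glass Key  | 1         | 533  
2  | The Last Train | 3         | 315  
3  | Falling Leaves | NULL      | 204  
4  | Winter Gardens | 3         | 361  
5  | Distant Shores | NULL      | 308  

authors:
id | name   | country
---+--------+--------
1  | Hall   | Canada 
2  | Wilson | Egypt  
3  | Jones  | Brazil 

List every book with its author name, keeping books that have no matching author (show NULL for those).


LEFT JOIN keeps every row from books (the left table); where author_id has no match in authors, the author columns become NULL. Walk through each book:
  - book 1 (The Glass Key): author_id=1 -> matches Hall
  - book 2 (The Last Train): author_id=3 -> matches Jones
  - book 3 (Falling Leaves): author_id=NULL, no match -> kept with NULL
  - book 4 (Winter Gardens): author_id=3 -> matches Jones
  - book 5 (Distant Shores): author_id=NULL, no match -> kept with NULL
All 5 rows appear; 2 have NULL author.

SQL:
SELECT a.title, b.name AS author
FROM books a
LEFT JOIN authors b ON a.author_id = b.id

Result:
title          | author
---------------+-------
The Glass Key  | Hall  
The Last Train | Jones 
Falling Leaves | NULL  
Winter Gardens | Jones 
Distant Shores | NULL  


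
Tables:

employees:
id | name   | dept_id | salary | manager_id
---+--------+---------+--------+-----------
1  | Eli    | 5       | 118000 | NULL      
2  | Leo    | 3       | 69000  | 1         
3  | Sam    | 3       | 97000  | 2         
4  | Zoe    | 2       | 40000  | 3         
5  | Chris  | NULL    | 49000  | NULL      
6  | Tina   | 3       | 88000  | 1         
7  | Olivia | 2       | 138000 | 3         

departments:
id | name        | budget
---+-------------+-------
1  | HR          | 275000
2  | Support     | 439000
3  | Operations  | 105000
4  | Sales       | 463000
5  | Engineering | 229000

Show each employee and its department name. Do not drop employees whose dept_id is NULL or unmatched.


LEFT JOIN keeps every row from employees (the left table); where dept_id has no match in departments, the department columns become NULL. Walk through each employee:
  - employee 1 (Eli): dept_id=5 -> matches Engineering
  - employee 2 (Leo): dept_id=3 -> matches Operations
  - employee 3 (Sam): dept_id=3 -> matches Operations
  - employee 4 (Zoe): dept_id=2 -> matches Support
  - employee 5 (Chris): dept_id=NULL, no match -> kept with NULL
  - employee 6 (Tina): dept_id=3 -> matches Operations
  - employee 7 (Olivia): dept_id=2 -> matches Support
All 7 rows appear; 1 has NULL department.

SQL:
SELECT a.name, b.name AS department
FROM employees a
LEFT JOIN departments b ON a.dept_id = b.id

Result:
name   | department 
-------+------------
Eli    | Engineering
Leo    | Operations 
Sam    | Operations 
Zoe    | Support    
Chris  | NULL       
Tina   | Operations 
Olivia | Support    


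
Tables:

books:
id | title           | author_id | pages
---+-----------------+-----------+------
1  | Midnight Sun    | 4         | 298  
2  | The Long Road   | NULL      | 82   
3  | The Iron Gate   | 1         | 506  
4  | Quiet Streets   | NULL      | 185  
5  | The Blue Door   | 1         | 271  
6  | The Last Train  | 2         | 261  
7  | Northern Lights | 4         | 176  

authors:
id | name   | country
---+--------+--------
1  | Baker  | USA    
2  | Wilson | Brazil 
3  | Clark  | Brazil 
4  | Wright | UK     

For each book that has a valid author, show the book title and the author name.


INNER JOIN keeps only books rows whose author_id matches an id in authors. Walk through each book:
  - book 1 (Midnight Sun): author_id=4 -> matches Wright
  - book 2 (The Long Road): author_id=NULL, no match -> dropped
  - book 3 (The Iron Gate): author_id=1 -> matches Baker
  - book 4 (Quiet Streets): author_id=NULL, no match -> dropped
  - book 5 (The Blue Door): author_id=1 -> matches Baker
  - book 6 (The Last Train): author_id=2 -> matches Wilson
  - book 7 (Northern Lights): author_id=4 -> matches Wright
So 2 of 7 rows are dropped.

SQL:
SELECT a.title, b.name AS author
FROM books a
INNER JOIN authors b ON a.author_id = b.id

Result:
title           | author
----------------+-------
Midnight Sun    | Wright
The Iron Gate   | Baker 
The Blue Door   | Baker 
The Last Train  | Wilson
Northern Lights | Wright


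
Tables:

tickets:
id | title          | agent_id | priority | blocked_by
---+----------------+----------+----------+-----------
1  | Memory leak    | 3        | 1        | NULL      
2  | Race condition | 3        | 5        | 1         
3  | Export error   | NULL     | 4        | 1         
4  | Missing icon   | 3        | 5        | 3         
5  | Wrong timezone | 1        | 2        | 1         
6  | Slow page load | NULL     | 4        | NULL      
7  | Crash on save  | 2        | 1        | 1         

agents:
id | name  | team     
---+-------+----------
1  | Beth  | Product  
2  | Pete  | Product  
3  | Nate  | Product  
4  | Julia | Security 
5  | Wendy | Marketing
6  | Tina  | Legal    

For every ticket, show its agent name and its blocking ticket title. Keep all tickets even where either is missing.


Two LEFT JOINs from the same base table tickets: one to agents via agent_id, one to tickets itself via blocked_by. Both are LEFT so every ticket is preserved.
Match against agents:
  - ticket 1 (Memory leak): agent_id=3 -> matches Nate
  - ticket 2 (Race condition): agent_id=3 -> matches Nate
  - ticket 3 (Export error): agent_id=NULL, no match -> kept with NULL
  - ticket 4 (Missing icon): agent_id=3 -> matches Nate
  - ticket 5 (Wrong timezone): agent_id=1 -> matches Beth
  - ticket 6 (Slow page load): agent_id=NULL, no match -> kept with NULL
  - ticket 7 (Crash on save): agent_id=2 -> matches Pete
Match against tickets (self):
  - ticket 1 (Memory leak): blocked_by=NULL -> NULL
  - ticket 2 (Race condition): blocked_by=1 -> Memory leak
  - ticket 3 (Export error): blocked_by=1 -> Memory leak
  - ticket 4 (Missing icon): blocked_by=3 -> Export error
  - ticket 5 (Wrong timezone): blocked_by=1 -> Memory leak
  - ticket 6 (Slow page load): blocked_by=NULL -> NULL
  - ticket 7 (Crash on save): blocked_by=1 -> Memory leak

SQL:
SELECT a.title, b.name AS agent, c.title AS blocked_by
FROM tickets a
LEFT JOIN agents b ON a.agent_id = b.id
LEFT JOIN tickets c ON a.blocked_by = c.id

Result:
title          | agent | blocked_by  
---------------+-------+-------------
Memory leak    | Nate  | NULL        
Race condition | Nate  | Memory leak 
Export error   | NULL  | Memory leak 
Missing icon   | Nate  | Export error
Wrong timezone | Beth  | Memory leak 
Slow page load | NULL  | NULL        
Crash on save  | Pete  | Memory leak 


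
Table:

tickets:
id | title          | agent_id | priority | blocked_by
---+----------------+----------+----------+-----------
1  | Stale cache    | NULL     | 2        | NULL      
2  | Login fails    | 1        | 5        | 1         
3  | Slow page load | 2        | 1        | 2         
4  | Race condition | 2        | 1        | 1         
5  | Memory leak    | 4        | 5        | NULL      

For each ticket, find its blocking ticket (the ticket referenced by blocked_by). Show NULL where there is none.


This is a self-join: tickets is joined to a second copy of itself, matching each row's blocked_by to another row's id. Use LEFT JOIN so rows with blocked_by=NULL are kept.
  - ticket 1 (Stale cache): blocked_by=NULL -> NULL
  - ticket 2 (Login fails): blocked_by=1 -> Stale cache
  - ticket 3 (Slow page load): blocked_by=2 -> Login fails
  - ticket 4 (Race condition): blocked_by=1 -> Stale cache
  - ticket 5 (Memory leak): blocked_by=NULL -> NULL

SQL:
SELECT a.title AS item, b.title AS blocked_by
FROM tickets a
LEFT JOIN tickets b ON a.blocked_by = b.id

Result:
item           | blocked_by 
---------------+------------
Stale cache    | NULL       
Login fails    | Stale cache
Slow page load | Login fails
Race condition | Stale cache
Memory leak    | NULL       


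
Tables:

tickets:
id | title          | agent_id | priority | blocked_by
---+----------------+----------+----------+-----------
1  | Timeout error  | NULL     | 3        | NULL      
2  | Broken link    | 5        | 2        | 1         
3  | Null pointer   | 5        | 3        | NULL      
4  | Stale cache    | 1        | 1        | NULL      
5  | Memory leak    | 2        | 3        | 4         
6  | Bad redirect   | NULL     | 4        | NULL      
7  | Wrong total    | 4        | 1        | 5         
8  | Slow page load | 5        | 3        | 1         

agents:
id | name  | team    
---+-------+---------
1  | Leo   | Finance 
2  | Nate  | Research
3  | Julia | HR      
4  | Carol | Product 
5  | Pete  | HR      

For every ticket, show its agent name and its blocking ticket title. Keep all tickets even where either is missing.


Two LEFT JOINs from the same base table tickets: one to agents via agent_id, one to tickets itself via blocked_by. Both are LEFT so every ticket is preserved.
Match against agents:
  - ticket 1 (Timeout error): agent_id=NULL, no match -> kept with NULL
  - ticket 2 (Broken link): agent_id=5 -> matches Pete
  - ticket 3 (Null pointer): agent_id=5 -> matches Pete
  - ticket 4 (Stale cache): agent_id=1 -> matches Leo
  - ticket 5 (Memory leak): agent_id=2 -> matches Nate
  - ticket 6 (Bad redirect): agent_id=NULL, no match -> kept with NULL
  - ticket 7 (Wrong total): agent_id=4 -> matches Carol
  - ticket 8 (Slow page load): agent_id=5 -> matches Pete
Match against tickets (self):
  - ticket 1 (Timeout error): blocked_by=NULL -> NULL
  - ticket 2 (Broken link): blocked_by=1 -> Timeout error
  - ticket 3 (Null pointer): blocked_by=NULL -> NULL
  - ticket 4 (Stale cache): blocked_by=NULL -> NULL
  - ticket 5 (Memory leak): blocked_by=4 -> Stale cache
  - ticket 6 (Bad redirect): blocked_by=NULL -> NULL
  - ticket 7 (Wrong total): blocked_by=5 -> Memory leak
  - ticket 8 (Slow page load): blocked_by=1 -> Timeout error

SQL:
SELECT a.title, b.name AS agent, c.title AS blocked_by
FROM tickets a
LEFT JOIN agents b ON a.agent_id = b.id
LEFT JOIN tickets c ON a.blocked_by = c.id

Result:
title          | agent | blocked_by   
---------------+-------+--------------
Timeout error  | NULL  | NULL         
Broken link    | Pete  | Timeout error
Null pointer   | Pete  | NULL         
Stale cache    | Leo   | NULL         
Memory leak    | Nate  | Stale cache  
Bad redirect   | NULL  | NULL         
Wrong total    | Carol | Memory leak  
Slow page load | Pete  | Timeout error


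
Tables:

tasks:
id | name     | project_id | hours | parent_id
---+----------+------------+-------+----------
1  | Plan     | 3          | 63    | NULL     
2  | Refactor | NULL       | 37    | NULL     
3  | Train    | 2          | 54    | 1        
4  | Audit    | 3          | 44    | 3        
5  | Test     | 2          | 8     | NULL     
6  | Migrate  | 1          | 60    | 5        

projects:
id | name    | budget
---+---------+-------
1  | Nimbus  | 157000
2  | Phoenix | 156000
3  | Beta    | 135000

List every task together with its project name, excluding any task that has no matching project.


INNER JOIN keeps only tasks rows whose project_id matches an id in projects. Walk through each task:
  - task 1 (Plan): project_id=3 -> matches Beta
  - task 2 (Refactor): project_id=NULL, no match -> dropped
  - task 3 (Train): project_id=2 -> matches Phoenix
  - task 4 (Audit): project_id=3 -> matches Beta
  - task 5 (Test): project_id=2 -> matches Phoenix
  - task 6 (Migrate): project_id=1 -> matches Nimbus
So 1 of 6 rows is dropped.

SQL:
SELECT a.name, b.name AS project
FROM tasks a
INNER JOIN projects b ON a.project_id = b.id

Result:
name    | project
--------+--------
Plan    | Beta   
Train   | Phoenix
Audit   | Beta   
Test    | Phoenix
Migrate | Nimbus 


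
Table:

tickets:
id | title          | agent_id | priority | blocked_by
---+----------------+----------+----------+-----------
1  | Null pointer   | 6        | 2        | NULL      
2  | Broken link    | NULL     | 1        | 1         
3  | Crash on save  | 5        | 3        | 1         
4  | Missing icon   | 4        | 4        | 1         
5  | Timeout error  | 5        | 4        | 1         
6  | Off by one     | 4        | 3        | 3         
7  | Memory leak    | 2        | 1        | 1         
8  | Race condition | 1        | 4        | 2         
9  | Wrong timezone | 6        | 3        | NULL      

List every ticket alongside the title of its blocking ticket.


This is a self-join: tickets is joined to a second copy of itself, matching each row's blocked_by to another row's id. Use LEFT JOIN so rows with blocked_by=NULL are kept.
  - ticket 1 (Null pointer): blocked_by=NULL -> NULL
  - ticket 2 (Broken link): blocked_by=1 -> Null pointer
  - ticket 3 (Crash on save): blocked_by=1 -> Null pointer
  - ticket 4 (Missing icon): blocked_by=1 -> Null pointer
  - ticket 5 (Timeout error): blocked_by=1 -> Null pointer
  - ticket 6 (Off by one): blocked_by=3 -> Crash on save
  - ticket 7 (Memory leak): blocked_by=1 -> Null pointer
  - ticket 8 (Race condition): blocked_by=2 -> Broken link
  - ticket 9 (Wrong timezone): blocked_by=NULL -> NULL

SQL:
SELECT a.title AS item, b.title AS blocked_by
FROM tickets a
LEFT JOIN tickets b ON a.blocked_by = b.id

Result:
item           | blocked_by   
---------------+--------------
Null pointer   | NULL         
Broken link    | Null pointer 
Crash on save  | Null pointer 
Missing icon   | Null pointer 
Timeout error  | Null pointer 
Off by one     | Crash on save
Memory leak    | Null pointer 
Race condition | Broken link  
Wrong timezone | NULL         


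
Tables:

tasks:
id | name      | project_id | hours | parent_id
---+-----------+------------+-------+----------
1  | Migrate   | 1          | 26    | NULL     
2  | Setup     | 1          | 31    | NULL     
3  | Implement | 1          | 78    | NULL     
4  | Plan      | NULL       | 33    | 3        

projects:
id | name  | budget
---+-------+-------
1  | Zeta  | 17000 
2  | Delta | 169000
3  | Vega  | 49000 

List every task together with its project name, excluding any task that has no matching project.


INNER JOIN keeps only tasks rows whose project_id matches an id in projects. Walk through each task:
  - task 1 (Migrate): project_id=1 -> matches Zeta
  - task 2 (Setup): project_id=1 -> matches Zeta
  - task 3 (Implement): project_id=1 -> matches Zeta
  - task 4 (Plan): project_id=NULL, no match -> dropped
So 1 of 4 rows is dropped.

SQL:
SELECT a.name, b.name AS project
FROM tasks a
INNER JOIN projects b ON a.project_id = b.id

Result:
name      | project
----------+--------
Migrate   | Zeta   
Setup     | Zeta   
Implement | Zeta   


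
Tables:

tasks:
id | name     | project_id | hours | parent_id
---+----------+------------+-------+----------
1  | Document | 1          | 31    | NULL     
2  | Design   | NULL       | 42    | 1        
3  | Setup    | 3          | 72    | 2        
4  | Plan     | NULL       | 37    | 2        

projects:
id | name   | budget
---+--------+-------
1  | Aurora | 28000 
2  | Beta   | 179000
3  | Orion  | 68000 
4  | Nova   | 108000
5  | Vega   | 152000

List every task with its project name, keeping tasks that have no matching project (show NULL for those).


LEFT JOIN keeps every row from tasks (the left table); where project_id has no match in projects, the project columns become NULL. Walk through each task:
  - task 1 (Document): project_id=1 -> matches Aurora
  - task 2 (Design): project_id=NULL, no match -> kept with NULL
  - task 3 (Setup): project_id=3 -> matches Orion
  - task 4 (Plan): project_id=NULL, no match -> kept with NULL
All 4 rows appear; 2 have NULL project.

SQL:
SELECT a.name, b.name AS project
FROM tasks a
LEFT JOIN projects b ON a.project_id = b.id

Result:
name     | project
---------+--------
Document | Aurora 
Design   | NULL   
Setup    | Orion  
Plan     | NULL   


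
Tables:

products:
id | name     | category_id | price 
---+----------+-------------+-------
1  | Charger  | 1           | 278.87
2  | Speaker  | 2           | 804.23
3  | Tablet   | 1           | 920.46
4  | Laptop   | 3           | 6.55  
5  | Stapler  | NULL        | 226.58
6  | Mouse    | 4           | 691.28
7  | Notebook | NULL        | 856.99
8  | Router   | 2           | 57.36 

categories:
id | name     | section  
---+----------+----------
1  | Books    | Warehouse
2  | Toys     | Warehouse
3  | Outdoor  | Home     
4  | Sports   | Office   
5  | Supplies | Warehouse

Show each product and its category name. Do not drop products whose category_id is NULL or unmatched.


LEFT JOIN keeps every row from products (the left table); where category_id has no match in categories, the category columns become NULL. Walk through each product:
  - product 1 (Charger): category_id=1 -> matches Books
  - product 2 (Speaker): category_id=2 -> matches Toys
  - product 3 (Tablet): category_id=1 -> matches Books
  - product 4 (Laptop): category_id=3 -> matches Outdoor
  - product 5 (Stapler): category_id=NULL, no match -> kept with NULL
  - product 6 (Mouse): category_id=4 -> matches Sports
  - product 7 (Notebook): category_id=NULL, no match -> kept with NULL
  - product 8 (Router): category_id=2 -> matches Toys
All 8 rows appear; 2 have NULL category.

SQL:
SELECT a.name, b.name AS category
FROM products a
LEFT JOIN categories b ON a.category_id = b.id

Result:
name     | category
---------+---------
Charger  | Books   
Speaker  | Toys    
Tablet   | Books   
Laptop   | Outdoor 
Stapler  | NULL    
Mouse    | Sports  
Notebook | NULL    
Router   | Toys    


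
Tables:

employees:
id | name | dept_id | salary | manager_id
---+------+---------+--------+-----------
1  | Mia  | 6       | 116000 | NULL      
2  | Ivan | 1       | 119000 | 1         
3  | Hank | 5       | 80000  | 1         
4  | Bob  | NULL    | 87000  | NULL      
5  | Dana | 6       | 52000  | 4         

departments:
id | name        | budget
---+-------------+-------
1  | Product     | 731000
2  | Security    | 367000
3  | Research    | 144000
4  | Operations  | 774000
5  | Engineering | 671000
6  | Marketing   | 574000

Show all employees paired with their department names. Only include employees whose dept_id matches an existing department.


INNER JOIN keeps only employees rows whose dept_id matches an id in departments. Walk through each employee:
  - employee 1 (Mia): dept_id=6 -> matches Marketing
  - employee 2 (Ivan): dept_id=1 -> matches Product
  - employee 3 (Hank): dept_id=5 -> matches Engineering
  - employee 4 (Bob): dept_id=NULL, no match -> dropped
  - employee 5 (Dana): dept_id=6 -> matches Marketing
So 1 of 5 rows is dropped.

SQL:
SELECT a.name, b.name AS department
FROM employees a
INNER JOIN departments b ON a.dept_id = b.id

Result:
name | department 
-----+------------
Mia  | Marketing  
Ivan | Product    
Hank | Engineering
Dana | Marketing  


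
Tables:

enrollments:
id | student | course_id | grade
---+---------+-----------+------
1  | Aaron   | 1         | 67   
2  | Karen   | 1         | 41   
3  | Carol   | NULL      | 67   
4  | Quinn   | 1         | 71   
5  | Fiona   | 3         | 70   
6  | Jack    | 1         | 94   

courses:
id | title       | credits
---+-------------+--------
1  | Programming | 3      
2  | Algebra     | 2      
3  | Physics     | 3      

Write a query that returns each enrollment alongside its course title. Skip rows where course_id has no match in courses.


INNER JOIN keeps only enrollments rows whose course_id matches an id in courses. Walk through each enrollment:
  - enrollment 1 (Aaron): course_id=1 -> matches Programming
  - enrollment 2 (Karen): course_id=1 -> matches Programming
  - enrollment 3 (Carol): course_id=NULL, no match -> dropped
  - enrollment 4 (Quinn): course_id=1 -> matches Programming
  - enrollment 5 (Fiona): course_id=3 -> matches Physics
  - enrollment 6 (Jack): course_id=1 -> matches Programming
So 1 of 6 rows is dropped.

SQL:
SELECT a.student, b.title AS course
FROM enrollments a
INNER JOIN courses b ON a.course_id = b.id

Result:
student | course     
--------+------------
Aaron   | Programming
Karen   | Programming
Quinn   | Programming
Fiona   | Physics    
Jack    | Programming


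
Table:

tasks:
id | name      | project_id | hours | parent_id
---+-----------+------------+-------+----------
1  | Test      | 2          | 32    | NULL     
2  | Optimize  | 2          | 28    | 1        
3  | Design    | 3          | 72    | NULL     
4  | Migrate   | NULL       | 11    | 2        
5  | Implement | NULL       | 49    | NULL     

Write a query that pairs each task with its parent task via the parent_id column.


This is a self-join: tasks is joined to a second copy of itself, matching each row's parent_id to another row's id. Use LEFT JOIN so rows with parent_id=NULL are kept.
  - task 1 (Test): parent_id=NULL -> NULL
  - task 2 (Optimize): parent_id=1 -> Test
  - task 3 (Design): parent_id=NULL -> NULL
  - task 4 (Migrate): parent_id=2 -> Optimize
  - task 5 (Implement): parent_id=NULL -> NULL

SQL:
SELECT a.name AS item, b.name AS parent
FROM tasks a
LEFT JOIN tasks b ON a.parent_id = b.id

Result:
item      | parent  
----------+---------
Test      | NULL    
Optimize  | Test    
Design    | NULL    
Migrate   | Optimize
Implement | NULL    


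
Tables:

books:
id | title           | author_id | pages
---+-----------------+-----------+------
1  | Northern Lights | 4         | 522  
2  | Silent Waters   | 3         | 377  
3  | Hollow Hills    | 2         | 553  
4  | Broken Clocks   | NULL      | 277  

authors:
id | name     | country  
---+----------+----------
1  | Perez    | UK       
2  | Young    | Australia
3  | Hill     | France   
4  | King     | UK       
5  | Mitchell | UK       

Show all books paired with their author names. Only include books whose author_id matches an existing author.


INNER JOIN keeps only books rows whose author_id matches an id in authors. Walk through each book:
  - book 1 (Northern Lights): author_id=4 -> matches King
  - book 2 (Silent Waters): author_id=3 -> matches Hill
  - book 3 (Hollow Hills): author_id=2 -> matches Young
  - book 4 (Broken Clocks): author_id=NULL, no match -> dropped
So 1 of 4 rows is dropped.

SQL:
SELECT a.title, b.name AS author
FROM books a
INNER JOIN authors b ON a.author_id = b.id

Result:
title           | author
----------------+-------
Northern Lights | King  
Silent Waters   | Hill  
Hollow Hills    | Young 
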